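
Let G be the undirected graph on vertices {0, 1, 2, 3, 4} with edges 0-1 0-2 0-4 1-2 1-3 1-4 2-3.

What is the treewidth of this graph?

A width-2 tree decomposition is:
Bags: B1 = {0, 1, 4}  B2 = {0, 1, 2}  B3 = {1, 2, 3}
Tree: B1–B2, B2–B3
The largest bag has 3 vertices, giving width 2; this decomposition certifies tw(G) ≤ 2. Conversely, {0, 1, 2} is a clique of size 3, and the vertices of any clique must share a bag in every tree decomposition; so some bag has ≥ 3 vertices and tw(G) ≥ 2. The upper and lower bounds meet at 2, so that is the treewidth.

2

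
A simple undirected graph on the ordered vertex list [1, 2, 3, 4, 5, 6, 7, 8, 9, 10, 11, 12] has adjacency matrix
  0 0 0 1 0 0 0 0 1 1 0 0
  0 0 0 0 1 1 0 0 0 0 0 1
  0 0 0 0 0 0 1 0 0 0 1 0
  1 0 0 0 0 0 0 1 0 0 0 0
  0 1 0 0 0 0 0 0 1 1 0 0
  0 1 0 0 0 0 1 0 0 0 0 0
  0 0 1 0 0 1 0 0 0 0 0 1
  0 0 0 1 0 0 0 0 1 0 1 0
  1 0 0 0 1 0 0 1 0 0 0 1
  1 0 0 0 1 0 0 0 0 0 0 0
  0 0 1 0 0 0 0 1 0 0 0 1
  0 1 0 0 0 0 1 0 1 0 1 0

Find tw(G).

A width-3 tree decomposition is:
Bags: B1 = {1, 4, 5, 10}  B2 = {1, 4, 5, 9}  B3 = {4, 5, 8, 9}  B4 = {2, 5, 8, 9}  B5 = {2, 8, 9, 12}  B6 = {2, 8, 11, 12}  B7 = {2, 6, 11, 12}  B8 = {6, 7, 11, 12}  B9 = {3, 6, 7, 11}
Tree: B1–B2, B2–B3, B3–B4, B4–B5, B5–B6, B6–B7, B7–B8, B8–B9
Every bag has size at most 4, so the width is 4 − 1 = 3 and tw(G) ≤ 3. For the lower bound: the 4 vertex sets {1,4,10}, {5}, {9}, {2,8,11,12} are disjoint, each induces a connected subgraph, and every pair is joined by at least one edge of G. Contracting each set to a single vertex therefore yields K_{4} as a minor, and since treewidth is minor-monotone, tw(G) ≥ tw(K_{4}) = 3. Therefore the treewidth is 3.

3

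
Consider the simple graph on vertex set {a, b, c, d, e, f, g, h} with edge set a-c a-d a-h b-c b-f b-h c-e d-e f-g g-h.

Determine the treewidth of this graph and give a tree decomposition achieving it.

Treewidth 2.
One such decomposition:
Bags: B1 = {a, d, e}  B2 = {a, c, e}  B3 = {a, c, h}  B4 = {b, c, h}  B5 = {b, g, h}  B6 = {b, f, g}
Tree: B1–B2, B2–B3, B3–B4, B4–B5, B5–B6

Every bag has size at most 3, so the width is 3 − 1 = 2 and tw(G) ≤ 2. For the lower bound, G contains the cycle d–e–c–a–d, so G is not a forest; only forests have treewidth ≤ 1, hence tw(G) ≥ 2. Therefore the treewidth is 2.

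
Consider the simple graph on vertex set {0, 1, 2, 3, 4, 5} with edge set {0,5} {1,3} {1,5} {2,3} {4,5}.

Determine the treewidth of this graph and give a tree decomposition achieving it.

Treewidth 1.
One optimal decomposition is:
Bags: B1 = {1, 3}  B2 = {1, 5}  B3 = {0, 5}  B4 = {2, 3}  B5 = {4, 5}
Tree: B1–B2, B2–B3, B1–B4, B3–B5

Each bag holds 2 vertices, so the decomposition has width 1, which upper-bounds the treewidth. Any graph with an edge has treewidth ≥ 1, and G has the edge 1–3. Combining the bounds, tw(G) = 1.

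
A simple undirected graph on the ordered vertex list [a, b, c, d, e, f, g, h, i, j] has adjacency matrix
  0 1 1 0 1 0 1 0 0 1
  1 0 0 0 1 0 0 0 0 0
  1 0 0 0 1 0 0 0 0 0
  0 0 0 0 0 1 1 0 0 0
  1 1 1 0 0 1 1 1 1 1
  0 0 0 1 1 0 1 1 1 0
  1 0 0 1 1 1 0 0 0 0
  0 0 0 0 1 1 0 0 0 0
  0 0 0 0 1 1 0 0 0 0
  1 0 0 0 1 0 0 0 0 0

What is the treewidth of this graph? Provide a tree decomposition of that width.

The largest bag has 3 vertices, giving width 2; this decomposition certifies tw(G) ≤ 2. Conversely, {d, f, g} is a clique of size 3, and the vertices of any clique must share a bag in every tree decomposition; so some bag has ≥ 3 vertices and tw(G) ≥ 2. Therefore the treewidth is 2.

Treewidth 2.
Bags: B1 = {a, e, g}  B2 = {a, e, j}  B3 = {e, f, g}  B4 = {a, c, e}  B5 = {e, f, h}  B6 = {a, b, e}  B7 = {e, f, i}  B8 = {d, f, g}
Tree: B1–B2, B1–B3, B2–B4, B3–B5, B1–B6, B5–B7, B3–B8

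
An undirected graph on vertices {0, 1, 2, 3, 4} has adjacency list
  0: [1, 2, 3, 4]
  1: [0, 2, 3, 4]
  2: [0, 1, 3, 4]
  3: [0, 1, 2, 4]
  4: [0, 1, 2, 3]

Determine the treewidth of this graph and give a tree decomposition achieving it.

With just one bag of size 5, the width is 5 − 1 = 4, so tw(G) ≤ 4. On the other hand G contains the 5-clique {0, 1, 2, 3, 4}. A clique must lie in a single bag of any decomposition, so no decomposition can have width below 4. Combining the bounds, tw(G) = 4.

Treewidth 4.
Bags: B1 = {0, 1, 2, 3, 4}
Tree: (single bag)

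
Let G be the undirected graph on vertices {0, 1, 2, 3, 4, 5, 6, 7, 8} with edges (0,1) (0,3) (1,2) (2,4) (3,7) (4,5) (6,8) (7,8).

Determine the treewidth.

1

A width-1 tree decomposition is:
Bags: B1 = {4, 5}  B2 = {2, 4}  B3 = {1, 2}  B4 = {0, 1}  B5 = {0, 3}  B6 = {3, 7}  B7 = {7, 8}  B8 = {6, 8}
Tree: B1–B2, B2–B3, B3–B4, B4–B5, B5–B6, B6–B7, B7–B8
The largest bag has 2 vertices, giving width 1; this decomposition certifies tw(G) ≤ 1. Since G has at least one edge (e.g. 5–4), it is not an edgeless graph, so tw(G) ≥ 1. Hence tw(G) = 1 exactly.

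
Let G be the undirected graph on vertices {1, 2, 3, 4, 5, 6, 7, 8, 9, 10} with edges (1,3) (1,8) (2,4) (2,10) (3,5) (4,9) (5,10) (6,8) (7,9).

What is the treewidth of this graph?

1

A width-1 tree decomposition is:
Bags: B1 = {7, 9}  B2 = {4, 9}  B3 = {2, 4}  B4 = {2, 10}  B5 = {5, 10}  B6 = {3, 5}  B7 = {1, 3}  B8 = {1, 8}  B9 = {6, 8}
Tree: B1–B2, B2–B3, B3–B4, B4–B5, B5–B6, B6–B7, B7–B8, B8–B9
Each bag holds 2 vertices, so the decomposition has width 1, which upper-bounds the treewidth. Any graph with an edge has treewidth ≥ 1, and G has the edge 7–9. Hence tw(G) = 1 exactly.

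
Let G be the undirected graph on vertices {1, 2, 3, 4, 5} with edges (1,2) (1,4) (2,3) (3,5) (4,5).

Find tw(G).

2

A width-2 tree decomposition is:
Bags: B1 = {1, 4, 5}  B2 = {1, 2, 5}  B3 = {2, 3, 5}
Tree: B1–B2, B2–B3
The largest bag has 3 vertices, giving width 2; this decomposition certifies tw(G) ≤ 2. Since 5–4–1–2–3–5 is a cycle in G, G is not acyclic. Forests are exactly the graphs of treewidth ≤ 1, so tw(G) ≥ 2. Combining the bounds, tw(G) = 2.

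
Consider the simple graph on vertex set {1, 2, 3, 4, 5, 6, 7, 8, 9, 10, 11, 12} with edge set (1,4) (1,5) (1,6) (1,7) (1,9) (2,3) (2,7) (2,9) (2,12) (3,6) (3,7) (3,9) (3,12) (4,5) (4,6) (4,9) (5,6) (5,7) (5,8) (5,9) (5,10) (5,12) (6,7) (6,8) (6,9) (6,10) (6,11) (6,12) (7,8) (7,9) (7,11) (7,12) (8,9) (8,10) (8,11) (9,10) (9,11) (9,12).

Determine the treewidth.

A width-4 tree decomposition is:
Bags: B1 = {5, 6, 7, 9, 12}  B2 = {5, 6, 7, 8, 9}  B3 = {1, 5, 6, 7, 9}  B4 = {3, 6, 7, 9, 12}  B5 = {6, 7, 8, 9, 11}  B6 = {1, 4, 5, 6, 9}  B7 = {2, 3, 7, 9, 12}  B8 = {5, 6, 8, 9, 10}
Tree: B1–B2, B1–B3, B1–B4, B2–B5, B3–B6, B4–B7, B2–B8
The largest bag has 5 vertices, giving width 4; this decomposition certifies tw(G) ≤ 4. On the other hand G contains the 5-clique {2, 3, 7, 9, 12}. A clique must lie in a single bag of any decomposition, so no decomposition can have width below 4. Therefore the treewidth is 4.

4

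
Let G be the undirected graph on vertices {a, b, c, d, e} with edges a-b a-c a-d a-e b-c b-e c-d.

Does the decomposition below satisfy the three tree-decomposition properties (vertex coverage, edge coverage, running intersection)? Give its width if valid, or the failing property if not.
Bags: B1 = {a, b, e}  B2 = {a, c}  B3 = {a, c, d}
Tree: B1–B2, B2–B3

No — edge (b,c) lies in no bag.

A tree decomposition must satisfy three properties: every vertex lies in some bag; for every edge, both endpoints lie together in some bag; and for every vertex, the bags containing it form a connected subtree. Here edge (b,c) lies in no bag, so the decomposition is invalid.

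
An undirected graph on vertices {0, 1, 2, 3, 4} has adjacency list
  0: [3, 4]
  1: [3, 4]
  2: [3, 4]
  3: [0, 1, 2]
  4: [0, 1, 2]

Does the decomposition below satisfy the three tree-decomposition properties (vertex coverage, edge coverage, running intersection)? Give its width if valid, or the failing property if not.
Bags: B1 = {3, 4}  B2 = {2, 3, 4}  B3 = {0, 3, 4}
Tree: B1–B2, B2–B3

A tree decomposition must satisfy three properties: every vertex lies in some bag; for every edge, both endpoints lie together in some bag; and for every vertex, the bags containing it form a connected subtree. Here vertex 1 appears in no bag, so the decomposition is invalid.

No — vertex 1 appears in no bag.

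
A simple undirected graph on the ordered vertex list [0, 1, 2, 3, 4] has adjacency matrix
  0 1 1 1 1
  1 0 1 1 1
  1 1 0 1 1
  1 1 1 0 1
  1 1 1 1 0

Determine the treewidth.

A width-4 tree decomposition is:
Bags: B1 = {0, 1, 2, 3, 4}
Tree: (single bag)
A single bag containing all 5 vertices is trivially a valid decomposition of width 4. On the other hand G contains the 5-clique {0, 1, 2, 3, 4}. A clique must lie in a single bag of any decomposition, so no decomposition can have width below 4. Therefore the treewidth is 4.

4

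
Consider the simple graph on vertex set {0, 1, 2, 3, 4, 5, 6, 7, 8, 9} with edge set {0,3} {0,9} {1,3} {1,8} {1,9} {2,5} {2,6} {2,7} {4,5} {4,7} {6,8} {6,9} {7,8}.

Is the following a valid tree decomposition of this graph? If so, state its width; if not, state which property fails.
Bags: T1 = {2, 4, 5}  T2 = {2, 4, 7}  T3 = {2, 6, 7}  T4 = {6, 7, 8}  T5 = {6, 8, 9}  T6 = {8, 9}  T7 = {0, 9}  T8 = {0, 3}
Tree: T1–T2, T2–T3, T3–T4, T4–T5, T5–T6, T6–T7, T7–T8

A tree decomposition must satisfy three properties: every vertex lies in some bag; for every edge, both endpoints lie together in some bag; and for every vertex, the bags containing it form a connected subtree. Here vertex 1 appears in no bag, so the decomposition is invalid.

No — vertex 1 appears in no bag.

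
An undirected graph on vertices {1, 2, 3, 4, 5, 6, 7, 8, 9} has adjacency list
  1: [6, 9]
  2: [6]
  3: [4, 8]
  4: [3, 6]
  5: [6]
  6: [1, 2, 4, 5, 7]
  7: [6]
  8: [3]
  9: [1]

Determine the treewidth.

A width-1 tree decomposition is:
Bags: B1 = {4, 6}  B2 = {6, 7}  B3 = {5, 6}  B4 = {2, 6}  B5 = {1, 6}  B6 = {1, 9}  B7 = {3, 4}  B8 = {3, 8}
Tree: B1–B2, B1–B3, B2–B4, B2–B5, B5–B6, B1–B7, B7–B8
Every bag has size at most 2, so the width is 2 − 1 = 1 and tw(G) ≤ 1. Any graph with an edge has treewidth ≥ 1, and G has the edge 6–4. Combining the bounds, tw(G) = 1.

1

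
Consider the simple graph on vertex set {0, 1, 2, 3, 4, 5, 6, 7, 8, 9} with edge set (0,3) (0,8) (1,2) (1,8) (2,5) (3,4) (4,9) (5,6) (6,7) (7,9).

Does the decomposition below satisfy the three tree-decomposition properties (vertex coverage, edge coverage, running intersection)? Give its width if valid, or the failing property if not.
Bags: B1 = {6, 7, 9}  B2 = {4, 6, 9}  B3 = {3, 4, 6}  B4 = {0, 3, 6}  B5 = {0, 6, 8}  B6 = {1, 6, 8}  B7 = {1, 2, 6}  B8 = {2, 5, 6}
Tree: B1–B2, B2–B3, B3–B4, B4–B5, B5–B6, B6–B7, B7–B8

Yes; width 2.

Checking the three conditions: (i) the bags cover all of {0, 1, 2, 3, 4, 5, 6, 7, 8, 9}; (ii) for each edge, some bag contains both endpoints; (iii) the bags containing any fixed vertex form a subtree. All hold, so the decomposition is valid with width 3 − 1 = 2.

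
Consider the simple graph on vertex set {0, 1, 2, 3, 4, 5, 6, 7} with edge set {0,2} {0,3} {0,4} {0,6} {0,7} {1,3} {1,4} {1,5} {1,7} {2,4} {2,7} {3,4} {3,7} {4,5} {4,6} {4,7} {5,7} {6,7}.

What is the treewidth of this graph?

A width-3 tree decomposition is:
Bags: B1 = {0, 3, 4, 7}  B2 = {1, 3, 4, 7}  B3 = {1, 4, 5, 7}  B4 = {0, 4, 6, 7}  B5 = {0, 2, 4, 7}
Tree: B1–B2, B2–B3, B1–B4, B1–B5
Each bag holds 4 vertices, so the decomposition has width 3, which upper-bounds the treewidth. Conversely, {0, 2, 4, 7} is a clique of size 4, and the vertices of any clique must share a bag in every tree decomposition; so some bag has ≥ 4 vertices and tw(G) ≥ 3. Combining the bounds, tw(G) = 3.

3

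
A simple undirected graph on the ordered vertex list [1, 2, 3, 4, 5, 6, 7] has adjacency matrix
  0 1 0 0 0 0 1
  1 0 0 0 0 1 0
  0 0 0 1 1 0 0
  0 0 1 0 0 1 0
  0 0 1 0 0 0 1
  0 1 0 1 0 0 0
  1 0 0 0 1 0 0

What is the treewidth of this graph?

2

A width-2 tree decomposition is:
Bags: B1 = {1, 2, 6}  B2 = {1, 4, 6}  B3 = {1, 3, 4}  B4 = {1, 3, 5}  B5 = {1, 5, 7}
Tree: B1–B2, B2–B3, B3–B4, B4–B5
The largest bag has 3 vertices, giving width 2; this decomposition certifies tw(G) ≤ 2. The edges 1–2–6–4–3–5–7–1 form a cycle, so G is not a tree and its treewidth is at least 2. Therefore the treewidth is 2.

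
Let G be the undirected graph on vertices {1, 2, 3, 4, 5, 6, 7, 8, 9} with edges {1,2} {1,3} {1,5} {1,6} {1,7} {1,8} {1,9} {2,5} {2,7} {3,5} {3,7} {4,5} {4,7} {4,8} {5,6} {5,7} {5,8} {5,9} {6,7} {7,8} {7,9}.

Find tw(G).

3

A width-3 tree decomposition is:
Bags: B1 = {1, 2, 5, 7}  B2 = {1, 5, 7, 8}  B3 = {4, 5, 7, 8}  B4 = {1, 3, 5, 7}  B5 = {1, 5, 7, 9}  B6 = {1, 5, 6, 7}
Tree: B1–B2, B2–B3, B2–B4, B2–B5, B4–B6
Every bag has size at most 4, so the width is 4 − 1 = 3 and tw(G) ≤ 3. On the other hand G contains the 4-clique {1, 2, 5, 7}. A clique must lie in a single bag of any decomposition, so no decomposition can have width below 3. Therefore the treewidth is 3.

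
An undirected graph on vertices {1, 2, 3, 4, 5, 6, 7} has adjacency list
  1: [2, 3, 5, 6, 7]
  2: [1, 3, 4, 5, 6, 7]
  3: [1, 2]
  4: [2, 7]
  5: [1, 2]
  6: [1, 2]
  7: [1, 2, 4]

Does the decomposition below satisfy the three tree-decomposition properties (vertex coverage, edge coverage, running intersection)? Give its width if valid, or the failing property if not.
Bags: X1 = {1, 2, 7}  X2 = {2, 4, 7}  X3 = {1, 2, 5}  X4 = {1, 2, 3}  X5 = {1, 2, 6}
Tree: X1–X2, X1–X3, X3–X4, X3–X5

Every vertex of G appears in some bag (union = {1, 2, 3, 4, 5, 6, 7}); every edge is covered by a bag; and for each vertex v the set of bags containing v is connected in the bag tree. The decomposition is therefore valid. The largest bag has 3 vertices, so the width is 2.

Yes; width 2.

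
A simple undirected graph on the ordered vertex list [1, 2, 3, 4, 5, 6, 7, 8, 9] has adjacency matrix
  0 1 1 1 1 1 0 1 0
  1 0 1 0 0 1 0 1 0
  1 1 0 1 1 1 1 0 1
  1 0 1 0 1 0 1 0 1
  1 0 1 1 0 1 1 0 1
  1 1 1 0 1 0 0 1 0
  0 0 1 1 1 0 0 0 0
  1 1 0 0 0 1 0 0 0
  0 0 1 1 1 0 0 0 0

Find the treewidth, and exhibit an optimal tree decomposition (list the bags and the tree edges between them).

Treewidth 3.
One such decomposition:
Bags: B1 = {1, 3, 5, 6}  B2 = {1, 3, 4, 5}  B3 = {1, 2, 3, 6}  B4 = {3, 4, 5, 9}  B5 = {3, 4, 5, 7}  B6 = {1, 2, 6, 8}
Tree: B1–B2, B1–B3, B2–B4, B4–B5, B3–B6

Each bag holds 4 vertices, so the decomposition has width 3, which upper-bounds the treewidth. Conversely, {1, 2, 6, 8} is a clique of size 4, and the vertices of any clique must share a bag in every tree decomposition; so some bag has ≥ 4 vertices and tw(G) ≥ 3. Combining the bounds, tw(G) = 3.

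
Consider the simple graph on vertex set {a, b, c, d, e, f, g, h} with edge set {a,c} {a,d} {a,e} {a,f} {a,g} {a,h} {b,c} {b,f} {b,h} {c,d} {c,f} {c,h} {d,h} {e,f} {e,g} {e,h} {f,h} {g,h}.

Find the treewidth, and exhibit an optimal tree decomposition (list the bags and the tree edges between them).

Treewidth 3.
One optimal decomposition is:
Bags: B1 = {a, e, g, h}  B2 = {a, e, f, h}  B3 = {a, c, f, h}  B4 = {b, c, f, h}  B5 = {a, c, d, h}
Tree: B1–B2, B2–B3, B3–B4, B3–B5

Every bag has size at most 4, so the width is 4 − 1 = 3 and tw(G) ≤ 3. On the other hand G contains the 4-clique {a, c, d, h}. A clique must lie in a single bag of any decomposition, so no decomposition can have width below 3. Combining the bounds, tw(G) = 3.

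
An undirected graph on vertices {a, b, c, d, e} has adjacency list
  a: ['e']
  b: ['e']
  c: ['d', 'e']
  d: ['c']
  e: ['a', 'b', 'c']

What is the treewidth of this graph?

A width-1 tree decomposition is:
Bags: B1 = {a, e}  B2 = {c, e}  B3 = {c, d}  B4 = {b, e}
Tree: B1–B2, B2–B3, B1–B4
Each bag holds 2 vertices, so the decomposition has width 1, which upper-bounds the treewidth. Since G has at least one edge (e.g. a–e), it is not an edgeless graph, so tw(G) ≥ 1. Hence tw(G) = 1 exactly.

1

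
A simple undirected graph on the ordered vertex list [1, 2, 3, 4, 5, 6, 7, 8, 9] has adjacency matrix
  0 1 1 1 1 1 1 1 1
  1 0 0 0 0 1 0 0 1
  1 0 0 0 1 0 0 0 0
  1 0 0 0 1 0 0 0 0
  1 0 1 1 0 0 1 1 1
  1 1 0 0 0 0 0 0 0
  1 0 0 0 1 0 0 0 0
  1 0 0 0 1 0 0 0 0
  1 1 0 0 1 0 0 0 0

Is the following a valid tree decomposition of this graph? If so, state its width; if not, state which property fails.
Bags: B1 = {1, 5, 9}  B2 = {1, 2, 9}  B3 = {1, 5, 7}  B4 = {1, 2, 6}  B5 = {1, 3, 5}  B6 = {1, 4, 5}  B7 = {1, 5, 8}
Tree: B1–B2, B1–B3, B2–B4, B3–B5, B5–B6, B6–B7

Yes; width 2.

Checking the three conditions: (i) the bags cover all of {1, 2, 3, 4, 5, 6, 7, 8, 9}; (ii) for each edge, some bag contains both endpoints; (iii) the bags containing any fixed vertex form a subtree. All hold, so the decomposition is valid with width 3 − 1 = 2.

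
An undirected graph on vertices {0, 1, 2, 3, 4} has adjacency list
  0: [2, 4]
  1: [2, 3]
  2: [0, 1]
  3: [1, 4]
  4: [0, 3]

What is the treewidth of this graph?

A width-2 tree decomposition is:
Bags: B1 = {0, 1, 2}  B2 = {0, 1, 4}  B3 = {1, 3, 4}
Tree: B1–B2, B2–B3
Every bag has size at most 3, so the width is 3 − 1 = 2 and tw(G) ≤ 2. The edges 1–2–0–4–3–1 form a cycle, so G is not a tree and its treewidth is at least 2. Hence tw(G) = 2 exactly.

2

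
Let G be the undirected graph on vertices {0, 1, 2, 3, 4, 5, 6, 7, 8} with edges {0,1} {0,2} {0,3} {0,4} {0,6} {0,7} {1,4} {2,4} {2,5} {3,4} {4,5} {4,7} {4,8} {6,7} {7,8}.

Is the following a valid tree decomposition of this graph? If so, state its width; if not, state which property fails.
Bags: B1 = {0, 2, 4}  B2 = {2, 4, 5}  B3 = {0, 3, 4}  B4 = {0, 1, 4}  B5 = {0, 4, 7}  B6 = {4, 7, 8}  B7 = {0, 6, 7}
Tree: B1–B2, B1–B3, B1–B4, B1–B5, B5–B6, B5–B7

Checking the three conditions: (i) the bags cover all of {0, 1, 2, 3, 4, 5, 6, 7, 8}; (ii) for each edge, some bag contains both endpoints; (iii) the bags containing any fixed vertex form a subtree. All hold, so the decomposition is valid with width 3 − 1 = 2.

Yes; width 2.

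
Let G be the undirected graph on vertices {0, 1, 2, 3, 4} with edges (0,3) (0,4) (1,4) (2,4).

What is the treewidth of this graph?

1

A width-1 tree decomposition is:
Bags: B1 = {0, 4}  B2 = {0, 3}  B3 = {1, 4}  B4 = {2, 4}
Tree: B1–B2, B1–B3, B3–B4
The largest bag has 2 vertices, giving width 1; this decomposition certifies tw(G) ≤ 1. Since G has at least one edge (e.g. 4–0), it is not an edgeless graph, so tw(G) ≥ 1. The upper and lower bounds meet at 1, so that is the treewidth.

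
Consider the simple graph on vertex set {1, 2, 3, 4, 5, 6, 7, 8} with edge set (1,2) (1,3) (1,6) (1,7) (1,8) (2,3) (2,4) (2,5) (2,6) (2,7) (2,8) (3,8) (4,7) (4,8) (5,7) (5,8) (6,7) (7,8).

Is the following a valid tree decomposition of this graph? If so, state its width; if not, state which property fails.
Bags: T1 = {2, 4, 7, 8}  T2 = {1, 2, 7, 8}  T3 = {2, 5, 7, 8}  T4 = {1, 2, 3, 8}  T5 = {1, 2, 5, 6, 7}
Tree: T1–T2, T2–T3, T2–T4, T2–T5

A tree decomposition must satisfy three properties: every vertex lies in some bag; for every edge, both endpoints lie together in some bag; and for every vertex, the bags containing it form a connected subtree. Here bags containing vertex 5 are not connected in the tree, so the decomposition is invalid.

No — bags containing vertex 5 are not connected in the tree.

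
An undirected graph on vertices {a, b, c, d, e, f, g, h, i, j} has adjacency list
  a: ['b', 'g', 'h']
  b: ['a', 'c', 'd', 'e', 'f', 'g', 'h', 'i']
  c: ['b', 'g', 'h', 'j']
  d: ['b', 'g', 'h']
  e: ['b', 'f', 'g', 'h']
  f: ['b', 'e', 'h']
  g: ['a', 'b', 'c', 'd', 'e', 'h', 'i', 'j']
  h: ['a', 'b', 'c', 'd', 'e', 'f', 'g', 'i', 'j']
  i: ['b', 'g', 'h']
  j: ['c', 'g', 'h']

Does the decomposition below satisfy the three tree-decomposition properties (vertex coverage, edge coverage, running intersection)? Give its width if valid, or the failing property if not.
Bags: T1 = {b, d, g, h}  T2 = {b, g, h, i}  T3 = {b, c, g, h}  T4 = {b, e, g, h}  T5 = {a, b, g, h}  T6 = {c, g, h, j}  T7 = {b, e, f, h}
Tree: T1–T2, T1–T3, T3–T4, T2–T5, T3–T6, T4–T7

Yes; width 3.

Every vertex of G appears in some bag (union = {a, b, c, d, e, f, g, h, i, j}); every edge is covered by a bag; and for each vertex v the set of bags containing v is connected in the bag tree. The decomposition is therefore valid. The largest bag has 4 vertices, so the width is 3.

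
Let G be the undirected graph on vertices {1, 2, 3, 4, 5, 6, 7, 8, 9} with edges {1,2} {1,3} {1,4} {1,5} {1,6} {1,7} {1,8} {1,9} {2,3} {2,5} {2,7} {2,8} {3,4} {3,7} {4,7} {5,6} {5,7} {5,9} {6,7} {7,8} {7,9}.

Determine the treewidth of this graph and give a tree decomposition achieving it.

Treewidth 3.
One optimal decomposition is:
Bags: B1 = {1, 2, 3, 7}  B2 = {1, 2, 5, 7}  B3 = {1, 5, 7, 9}  B4 = {1, 2, 7, 8}  B5 = {1, 5, 6, 7}  B6 = {1, 3, 4, 7}
Tree: B1–B2, B2–B3, B2–B4, B3–B5, B1–B6

The largest bag has 4 vertices, giving width 3; this decomposition certifies tw(G) ≤ 3. For the lower bound, the 4 vertices {1, 5, 7, 9} are pairwise adjacent, and any tree decomposition puts a clique entirely inside one bag — forcing width ≥ 3. The upper and lower bounds meet at 3, so that is the treewidth.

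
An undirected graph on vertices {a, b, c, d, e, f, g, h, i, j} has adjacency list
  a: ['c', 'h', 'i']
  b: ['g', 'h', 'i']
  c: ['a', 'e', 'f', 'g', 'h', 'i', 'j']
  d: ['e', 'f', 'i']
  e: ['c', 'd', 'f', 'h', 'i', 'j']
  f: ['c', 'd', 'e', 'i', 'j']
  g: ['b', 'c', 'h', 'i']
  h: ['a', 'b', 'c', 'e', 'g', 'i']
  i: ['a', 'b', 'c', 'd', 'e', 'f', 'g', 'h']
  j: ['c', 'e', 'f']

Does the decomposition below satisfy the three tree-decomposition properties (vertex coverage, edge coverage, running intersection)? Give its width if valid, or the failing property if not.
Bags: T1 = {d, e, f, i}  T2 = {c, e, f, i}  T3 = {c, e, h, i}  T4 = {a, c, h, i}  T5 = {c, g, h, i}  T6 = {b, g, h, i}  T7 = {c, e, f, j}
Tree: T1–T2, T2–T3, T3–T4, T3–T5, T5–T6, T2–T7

Yes; width 3.

Checking the three conditions: (i) the bags cover all of {a, b, c, d, e, f, g, h, i, j}; (ii) for each edge, some bag contains both endpoints; (iii) the bags containing any fixed vertex form a subtree. All hold, so the decomposition is valid with width 4 − 1 = 3.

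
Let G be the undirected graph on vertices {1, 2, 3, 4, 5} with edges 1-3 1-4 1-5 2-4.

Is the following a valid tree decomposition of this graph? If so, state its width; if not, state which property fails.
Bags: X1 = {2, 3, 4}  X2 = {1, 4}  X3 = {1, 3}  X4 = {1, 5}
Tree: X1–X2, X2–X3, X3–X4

No — bags containing vertex 3 are not connected in the tree.

A tree decomposition must satisfy three properties: every vertex lies in some bag; for every edge, both endpoints lie together in some bag; and for every vertex, the bags containing it form a connected subtree. Here bags containing vertex 3 are not connected in the tree, so the decomposition is invalid.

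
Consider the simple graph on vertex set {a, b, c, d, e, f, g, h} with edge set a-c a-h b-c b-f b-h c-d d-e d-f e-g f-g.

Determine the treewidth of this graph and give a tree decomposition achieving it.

Treewidth 2.
One optimal decomposition is:
Bags: B1 = {a, b, h}  B2 = {a, b, c}  B3 = {b, c, f}  B4 = {c, d, f}  B5 = {d, f, g}  B6 = {d, e, g}
Tree: B1–B2, B2–B3, B3–B4, B4–B5, B5–B6

Every bag has size at most 3, so the width is 3 − 1 = 2 and tw(G) ≤ 2. The edges h–a–c–b–h form a cycle, so G is not a tree and its treewidth is at least 2. Therefore the treewidth is 2.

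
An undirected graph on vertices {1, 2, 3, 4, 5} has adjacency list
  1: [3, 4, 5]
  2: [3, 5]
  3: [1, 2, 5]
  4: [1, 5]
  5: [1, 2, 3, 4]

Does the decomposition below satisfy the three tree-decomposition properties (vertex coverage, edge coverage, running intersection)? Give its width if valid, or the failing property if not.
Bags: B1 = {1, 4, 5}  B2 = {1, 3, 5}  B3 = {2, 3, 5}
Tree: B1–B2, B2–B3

Checking the three conditions: (i) the bags cover all of {1, 2, 3, 4, 5}; (ii) for each edge, some bag contains both endpoints; (iii) the bags containing any fixed vertex form a subtree. All hold, so the decomposition is valid with width 3 − 1 = 2.

Yes; width 2.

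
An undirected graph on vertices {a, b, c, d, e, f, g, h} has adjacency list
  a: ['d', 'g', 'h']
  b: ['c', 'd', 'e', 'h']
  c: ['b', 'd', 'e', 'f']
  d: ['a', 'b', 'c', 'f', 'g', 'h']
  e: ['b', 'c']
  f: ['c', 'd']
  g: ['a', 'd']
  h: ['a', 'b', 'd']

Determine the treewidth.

A width-2 tree decomposition is:
Bags: B1 = {b, d, h}  B2 = {b, c, d}  B3 = {a, d, h}  B4 = {b, c, e}  B5 = {a, d, g}  B6 = {c, d, f}
Tree: B1–B2, B1–B3, B2–B4, B3–B5, B2–B6
Each bag holds 3 vertices, so the decomposition has width 2, which upper-bounds the treewidth. On the other hand G contains the 3-clique {a, d, g}. A clique must lie in a single bag of any decomposition, so no decomposition can have width below 2. Therefore the treewidth is 2.

2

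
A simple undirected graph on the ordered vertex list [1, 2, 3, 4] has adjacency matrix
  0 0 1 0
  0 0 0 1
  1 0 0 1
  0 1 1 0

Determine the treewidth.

1

A width-1 tree decomposition is:
Bags: B1 = {1, 3}  B2 = {3, 4}  B3 = {2, 4}
Tree: B1–B2, B2–B3
Every bag has size at most 2, so the width is 2 − 1 = 1 and tw(G) ≤ 1. Any graph with an edge has treewidth ≥ 1, and G has the edge 1–3. The upper and lower bounds meet at 1, so that is the treewidth.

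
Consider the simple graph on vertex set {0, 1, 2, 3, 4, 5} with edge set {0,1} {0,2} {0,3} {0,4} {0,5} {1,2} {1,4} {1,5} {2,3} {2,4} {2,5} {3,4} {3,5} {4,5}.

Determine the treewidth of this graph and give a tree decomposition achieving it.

Treewidth 4.
One such decomposition:
Bags: B1 = {0, 1, 2, 4, 5}  B2 = {0, 2, 3, 4, 5}
Tree: B1–B2

Each bag holds 5 vertices, so the decomposition has width 4, which upper-bounds the treewidth. On the other hand G contains the 5-clique {0, 1, 2, 4, 5}. A clique must lie in a single bag of any decomposition, so no decomposition can have width below 4. Combining the bounds, tw(G) = 4.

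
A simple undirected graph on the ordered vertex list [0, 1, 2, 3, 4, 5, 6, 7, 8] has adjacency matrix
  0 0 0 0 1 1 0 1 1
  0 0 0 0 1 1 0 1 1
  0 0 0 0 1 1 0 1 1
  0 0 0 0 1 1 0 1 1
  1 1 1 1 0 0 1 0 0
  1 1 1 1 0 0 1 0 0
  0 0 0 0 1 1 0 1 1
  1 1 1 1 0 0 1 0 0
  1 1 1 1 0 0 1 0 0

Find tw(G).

4

A width-4 tree decomposition is:
Bags: B1 = {3, 4, 5, 7, 8}  B2 = {4, 5, 6, 7, 8}  B3 = {0, 4, 5, 7, 8}  B4 = {1, 4, 5, 7, 8}  B5 = {2, 4, 5, 7, 8}
Tree: B1–B2, B2–B3, B3–B4, B4–B5
Each bag holds 5 vertices, so the decomposition has width 4, which upper-bounds the treewidth. For the lower bound: the 5 vertex sets {3,5}, {4,6}, {0,7}, {8}, {1} are disjoint, each induces a connected subgraph, and every pair is joined by at least one edge of G. Contracting each set to a single vertex therefore yields K_{5} as a minor, and since treewidth is minor-monotone, tw(G) ≥ tw(K_{5}) = 4. Combining the bounds, tw(G) = 4.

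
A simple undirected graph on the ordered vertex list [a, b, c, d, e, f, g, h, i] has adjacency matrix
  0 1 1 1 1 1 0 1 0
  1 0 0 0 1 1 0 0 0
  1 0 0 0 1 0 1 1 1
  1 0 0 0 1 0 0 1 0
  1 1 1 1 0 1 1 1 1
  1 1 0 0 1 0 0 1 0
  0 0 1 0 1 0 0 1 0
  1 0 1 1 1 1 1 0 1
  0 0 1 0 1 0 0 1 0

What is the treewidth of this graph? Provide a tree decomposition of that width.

Every bag has size at most 4, so the width is 4 − 1 = 3 and tw(G) ≤ 3. For the lower bound, the 4 vertices {a, d, e, h} are pairwise adjacent, and any tree decomposition puts a clique entirely inside one bag — forcing width ≥ 3. The upper and lower bounds meet at 3, so that is the treewidth.

Treewidth 3.
Bags: B1 = {a, b, e, f}  B2 = {a, e, f, h}  B3 = {a, c, e, h}  B4 = {c, e, g, h}  B5 = {c, e, h, i}  B6 = {a, d, e, h}
Tree: B1–B2, B2–B3, B3–B4, B4–B5, B2–B6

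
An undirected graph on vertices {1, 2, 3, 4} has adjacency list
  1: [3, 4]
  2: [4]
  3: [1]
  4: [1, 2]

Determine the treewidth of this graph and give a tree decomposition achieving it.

The largest bag has 2 vertices, giving width 1; this decomposition certifies tw(G) ≤ 1. Since G has at least one edge (e.g. 2–4), it is not an edgeless graph, so tw(G) ≥ 1. Therefore the treewidth is 1.

Treewidth 1.
One optimal decomposition is:
Bags: B1 = {2, 4}  B2 = {1, 4}  B3 = {1, 3}
Tree: B1–B2, B2–B3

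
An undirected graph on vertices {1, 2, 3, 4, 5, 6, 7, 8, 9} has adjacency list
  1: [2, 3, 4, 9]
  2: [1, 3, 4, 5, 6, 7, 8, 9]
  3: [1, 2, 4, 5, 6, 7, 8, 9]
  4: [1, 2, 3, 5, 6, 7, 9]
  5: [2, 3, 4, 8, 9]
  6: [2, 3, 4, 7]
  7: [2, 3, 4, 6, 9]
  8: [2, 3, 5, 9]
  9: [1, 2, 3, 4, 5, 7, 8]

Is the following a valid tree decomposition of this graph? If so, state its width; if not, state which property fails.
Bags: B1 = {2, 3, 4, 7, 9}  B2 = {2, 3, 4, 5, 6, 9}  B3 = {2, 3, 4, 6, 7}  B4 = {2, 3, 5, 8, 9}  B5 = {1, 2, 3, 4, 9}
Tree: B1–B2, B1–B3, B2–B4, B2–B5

A tree decomposition must satisfy three properties: every vertex lies in some bag; for every edge, both endpoints lie together in some bag; and for every vertex, the bags containing it form a connected subtree. Here bags containing vertex 6 are not connected in the tree, so the decomposition is invalid.

No — bags containing vertex 6 are not connected in the tree.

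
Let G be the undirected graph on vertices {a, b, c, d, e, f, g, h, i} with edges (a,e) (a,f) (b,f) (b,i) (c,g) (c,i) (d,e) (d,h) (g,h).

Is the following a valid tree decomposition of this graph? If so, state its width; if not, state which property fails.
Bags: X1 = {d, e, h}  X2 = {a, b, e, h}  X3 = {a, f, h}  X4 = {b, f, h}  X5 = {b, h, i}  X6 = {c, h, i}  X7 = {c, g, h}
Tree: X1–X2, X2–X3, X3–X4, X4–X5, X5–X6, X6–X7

No — bags containing vertex b are not connected in the tree.

A tree decomposition must satisfy three properties: every vertex lies in some bag; for every edge, both endpoints lie together in some bag; and for every vertex, the bags containing it form a connected subtree. Here bags containing vertex b are not connected in the tree, so the decomposition is invalid.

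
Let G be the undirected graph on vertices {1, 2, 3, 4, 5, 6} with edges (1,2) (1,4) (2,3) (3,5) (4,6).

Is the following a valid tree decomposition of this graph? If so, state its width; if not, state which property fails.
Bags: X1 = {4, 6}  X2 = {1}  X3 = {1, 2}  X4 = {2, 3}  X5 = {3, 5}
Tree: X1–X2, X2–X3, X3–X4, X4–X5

No — edge (4,1) lies in no bag.

A tree decomposition must satisfy three properties: every vertex lies in some bag; for every edge, both endpoints lie together in some bag; and for every vertex, the bags containing it form a connected subtree. Here edge (4,1) lies in no bag, so the decomposition is invalid.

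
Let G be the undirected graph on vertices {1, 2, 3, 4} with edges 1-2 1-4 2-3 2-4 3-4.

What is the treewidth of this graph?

2

A width-2 tree decomposition is:
Bags: B1 = {1, 2, 4}  B2 = {2, 3, 4}
Tree: B1–B2
Each bag holds 3 vertices, so the decomposition has width 2, which upper-bounds the treewidth. Conversely, {1, 2, 4} is a clique of size 3, and the vertices of any clique must share a bag in every tree decomposition; so some bag has ≥ 3 vertices and tw(G) ≥ 2. Therefore the treewidth is 2.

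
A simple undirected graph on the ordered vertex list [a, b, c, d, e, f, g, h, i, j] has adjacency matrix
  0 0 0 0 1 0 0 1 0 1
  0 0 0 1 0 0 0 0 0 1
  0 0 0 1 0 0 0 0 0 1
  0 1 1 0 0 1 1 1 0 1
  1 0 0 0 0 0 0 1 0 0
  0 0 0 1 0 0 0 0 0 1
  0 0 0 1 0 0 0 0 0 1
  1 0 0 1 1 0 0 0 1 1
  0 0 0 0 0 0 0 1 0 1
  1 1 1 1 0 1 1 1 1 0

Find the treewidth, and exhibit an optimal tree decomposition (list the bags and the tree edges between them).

Treewidth 2.
One such decomposition:
Bags: B1 = {d, h, j}  B2 = {a, h, j}  B3 = {d, f, j}  B4 = {b, d, j}  B5 = {a, e, h}  B6 = {c, d, j}  B7 = {d, g, j}  B8 = {h, i, j}
Tree: B1–B2, B1–B3, B1–B4, B2–B5, B3–B6, B1–B7, B1–B8

The largest bag has 3 vertices, giving width 2; this decomposition certifies tw(G) ≤ 2. Conversely, {d, f, j} is a clique of size 3, and the vertices of any clique must share a bag in every tree decomposition; so some bag has ≥ 3 vertices and tw(G) ≥ 2. Combining the bounds, tw(G) = 2.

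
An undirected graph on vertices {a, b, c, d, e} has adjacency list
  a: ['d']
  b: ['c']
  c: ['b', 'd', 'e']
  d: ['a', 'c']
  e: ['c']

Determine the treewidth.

A width-1 tree decomposition is:
Bags: B1 = {b, c}  B2 = {c, e}  B3 = {c, d}  B4 = {a, d}
Tree: B1–B2, B2–B3, B3–B4
The largest bag has 2 vertices, giving width 1; this decomposition certifies tw(G) ≤ 1. G has an edge, so its treewidth is at least 1. The upper and lower bounds meet at 1, so that is the treewidth.

1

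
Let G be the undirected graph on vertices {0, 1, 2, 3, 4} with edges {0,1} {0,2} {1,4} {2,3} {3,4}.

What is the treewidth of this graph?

2

A width-2 tree decomposition is:
Bags: B1 = {0, 1, 2}  B2 = {1, 2, 3}  B3 = {1, 3, 4}
Tree: B1–B2, B2–B3
The largest bag has 3 vertices, giving width 2; this decomposition certifies tw(G) ≤ 2. Since 1–0–2–3–4–1 is a cycle in G, G is not acyclic. Forests are exactly the graphs of treewidth ≤ 1, so tw(G) ≥ 2. Therefore the treewidth is 2.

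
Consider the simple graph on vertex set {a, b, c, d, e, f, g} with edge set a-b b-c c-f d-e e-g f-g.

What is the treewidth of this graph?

1

A width-1 tree decomposition is:
Bags: B1 = {d, e}  B2 = {e, g}  B3 = {f, g}  B4 = {c, f}  B5 = {b, c}  B6 = {a, b}
Tree: B1–B2, B2–B3, B3–B4, B4–B5, B5–B6
The largest bag has 2 vertices, giving width 1; this decomposition certifies tw(G) ≤ 1. Any graph with an edge has treewidth ≥ 1, and G has the edge d–e. The upper and lower bounds meet at 1, so that is the treewidth.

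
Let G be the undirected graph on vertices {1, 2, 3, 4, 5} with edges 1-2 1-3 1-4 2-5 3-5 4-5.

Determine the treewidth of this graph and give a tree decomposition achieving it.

Each bag holds 3 vertices, so the decomposition has width 2, which upper-bounds the treewidth. For the lower bound, G contains the cycle 4–1–3–5–4, so G is not a forest; only forests have treewidth ≤ 1, hence tw(G) ≥ 2. Combining the bounds, tw(G) = 2.

Treewidth 2.
One such decomposition:
Bags: B1 = {1, 4, 5}  B2 = {1, 3, 5}  B3 = {1, 2, 5}
Tree: B1–B2, B2–B3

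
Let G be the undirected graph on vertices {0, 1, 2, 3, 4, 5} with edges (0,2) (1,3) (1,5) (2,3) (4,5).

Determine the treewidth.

A width-1 tree decomposition is:
Bags: B1 = {0, 2}  B2 = {2, 3}  B3 = {1, 3}  B4 = {1, 5}  B5 = {4, 5}
Tree: B1–B2, B2–B3, B3–B4, B4–B5
The largest bag has 2 vertices, giving width 1; this decomposition certifies tw(G) ≤ 1. G has an edge, so its treewidth is at least 1. Combining the bounds, tw(G) = 1.

1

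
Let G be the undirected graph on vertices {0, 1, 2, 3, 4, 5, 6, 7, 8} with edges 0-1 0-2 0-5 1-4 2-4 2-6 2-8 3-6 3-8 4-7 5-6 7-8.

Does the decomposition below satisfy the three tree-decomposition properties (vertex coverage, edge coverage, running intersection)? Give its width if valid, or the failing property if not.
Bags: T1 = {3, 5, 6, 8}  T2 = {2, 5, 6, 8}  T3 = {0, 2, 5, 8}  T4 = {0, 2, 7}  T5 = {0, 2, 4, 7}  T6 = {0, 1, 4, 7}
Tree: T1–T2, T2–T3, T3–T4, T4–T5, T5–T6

No — edge (8,7) lies in no bag.

A tree decomposition must satisfy three properties: every vertex lies in some bag; for every edge, both endpoints lie together in some bag; and for every vertex, the bags containing it form a connected subtree. Here edge (8,7) lies in no bag, so the decomposition is invalid.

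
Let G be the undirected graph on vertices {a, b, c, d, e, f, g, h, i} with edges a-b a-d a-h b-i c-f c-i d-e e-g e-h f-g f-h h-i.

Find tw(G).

3

A width-3 tree decomposition is:
Bags: B1 = {a, b, c, i}  B2 = {a, c, h, i}  B3 = {a, c, f, h}  B4 = {a, d, f, h}  B5 = {d, e, f, h}  B6 = {d, e, f, g}
Tree: B1–B2, B2–B3, B3–B4, B4–B5, B5–B6
Every bag has size at most 4, so the width is 4 − 1 = 3 and tw(G) ≤ 3. For the lower bound: the 4 vertex sets {b,c,i}, {a}, {h}, {d,e,f,g} are disjoint, each induces a connected subgraph, and every pair is joined by at least one edge of G. Contracting each set to a single vertex therefore yields K_{4} as a minor, and since treewidth is minor-monotone, tw(G) ≥ tw(K_{4}) = 3. Hence tw(G) = 3 exactly.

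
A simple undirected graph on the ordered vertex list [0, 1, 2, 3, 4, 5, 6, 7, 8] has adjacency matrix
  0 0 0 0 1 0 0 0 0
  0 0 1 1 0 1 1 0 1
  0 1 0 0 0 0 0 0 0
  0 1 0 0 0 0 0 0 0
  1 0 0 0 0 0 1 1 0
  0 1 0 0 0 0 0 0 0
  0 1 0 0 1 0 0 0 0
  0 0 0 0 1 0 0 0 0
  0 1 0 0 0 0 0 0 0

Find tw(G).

1

A width-1 tree decomposition is:
Bags: B1 = {1, 3}  B2 = {1, 5}  B3 = {1, 6}  B4 = {1, 8}  B5 = {4, 6}  B6 = {4, 7}  B7 = {1, 2}  B8 = {0, 4}
Tree: B1–B2, B1–B3, B2–B4, B3–B5, B5–B6, B3–B7, B5–B8
Each bag holds 2 vertices, so the decomposition has width 1, which upper-bounds the treewidth. Since G has at least one edge (e.g. 1–3), it is not an edgeless graph, so tw(G) ≥ 1. The upper and lower bounds meet at 1, so that is the treewidth.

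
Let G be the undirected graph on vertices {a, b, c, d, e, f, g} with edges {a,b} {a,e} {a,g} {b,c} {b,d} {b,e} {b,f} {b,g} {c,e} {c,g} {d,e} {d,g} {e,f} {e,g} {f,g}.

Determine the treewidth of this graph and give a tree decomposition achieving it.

The largest bag has 4 vertices, giving width 3; this decomposition certifies tw(G) ≤ 3. For the lower bound, the 4 vertices {b, d, e, g} are pairwise adjacent, and any tree decomposition puts a clique entirely inside one bag — forcing width ≥ 3. Combining the bounds, tw(G) = 3.

Treewidth 3.
Bags: B1 = {b, d, e, g}  B2 = {b, e, f, g}  B3 = {b, c, e, g}  B4 = {a, b, e, g}
Tree: B1–B2, B2–B3, B1–B4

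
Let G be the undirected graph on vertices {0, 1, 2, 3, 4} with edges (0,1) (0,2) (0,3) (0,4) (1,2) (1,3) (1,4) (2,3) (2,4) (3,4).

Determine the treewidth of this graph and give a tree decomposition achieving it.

Treewidth 4.
One optimal decomposition is:
Bags: B1 = {0, 1, 2, 3, 4}
Tree: (single bag)

A single bag containing all 5 vertices is trivially a valid decomposition of width 4. On the other hand G contains the 5-clique {0, 1, 2, 3, 4}. A clique must lie in a single bag of any decomposition, so no decomposition can have width below 4. Combining the bounds, tw(G) = 4.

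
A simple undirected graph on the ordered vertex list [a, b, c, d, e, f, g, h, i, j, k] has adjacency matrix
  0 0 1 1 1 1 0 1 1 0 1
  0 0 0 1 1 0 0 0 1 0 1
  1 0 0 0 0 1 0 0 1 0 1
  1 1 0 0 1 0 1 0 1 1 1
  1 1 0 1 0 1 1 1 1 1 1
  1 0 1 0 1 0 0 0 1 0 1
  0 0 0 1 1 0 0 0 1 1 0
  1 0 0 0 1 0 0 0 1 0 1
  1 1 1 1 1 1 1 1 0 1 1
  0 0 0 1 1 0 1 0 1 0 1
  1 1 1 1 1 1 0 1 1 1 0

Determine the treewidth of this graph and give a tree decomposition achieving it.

Every bag has size at most 5, so the width is 5 − 1 = 4 and tw(G) ≤ 4. On the other hand G contains the 5-clique {d, e, g, i, j}. A clique must lie in a single bag of any decomposition, so no decomposition can have width below 4. Combining the bounds, tw(G) = 4.

Treewidth 4.
One optimal decomposition is:
Bags: B1 = {a, d, e, i, k}  B2 = {a, e, h, i, k}  B3 = {b, d, e, i, k}  B4 = {a, e, f, i, k}  B5 = {d, e, i, j, k}  B6 = {d, e, g, i, j}  B7 = {a, c, f, i, k}
Tree: B1–B2, B1–B3, B2–B4, B1–B5, B5–B6, B4–B7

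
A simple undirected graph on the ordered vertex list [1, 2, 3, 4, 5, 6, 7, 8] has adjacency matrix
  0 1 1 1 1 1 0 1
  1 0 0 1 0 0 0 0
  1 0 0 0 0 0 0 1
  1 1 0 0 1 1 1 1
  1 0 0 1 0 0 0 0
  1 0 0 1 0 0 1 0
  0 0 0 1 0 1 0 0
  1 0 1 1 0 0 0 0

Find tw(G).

A width-2 tree decomposition is:
Bags: B1 = {1, 4, 8}  B2 = {1, 4, 6}  B3 = {4, 6, 7}  B4 = {1, 3, 8}  B5 = {1, 4, 5}  B6 = {1, 2, 4}
Tree: B1–B2, B2–B3, B1–B4, B1–B5, B1–B6
The largest bag has 3 vertices, giving width 2; this decomposition certifies tw(G) ≤ 2. Conversely, {1, 3, 8} is a clique of size 3, and the vertices of any clique must share a bag in every tree decomposition; so some bag has ≥ 3 vertices and tw(G) ≥ 2. Hence tw(G) = 2 exactly.

2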